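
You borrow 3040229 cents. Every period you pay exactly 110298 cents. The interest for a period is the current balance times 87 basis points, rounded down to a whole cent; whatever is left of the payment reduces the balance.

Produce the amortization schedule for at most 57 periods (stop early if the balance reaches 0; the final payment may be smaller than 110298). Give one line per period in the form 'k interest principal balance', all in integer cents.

1 26449 83849 2956380
2 25720 84578 2871802
3 24984 85314 2786488
4 24242 86056 2700432
5 23493 86805 2613627
6 22738 87560 2526067
7 21976 88322 2437745
8 21208 89090 2348655
9 20433 89865 2258790
10 19651 90647 2168143
11 18862 91436 2076707
12 18067 92231 1984476
13 17264 93034 1891442
14 16455 93843 1797599
15 15639 94659 1702940
16 14815 95483 1607457
17 13984 96314 1511143
18 13146 97152 1413991
19 12301 97997 1315994
20 11449 98849 1217145
21 10589 99709 1117436
22 9721 100577 1016859
23 8846 101452 915407
24 7964 102334 813073
25 7073 103225 709848
26 6175 104123 605725
27 5269 105029 500696
28 4356 105942 394754
29 3434 106864 287890
30 2504 107794 180096
31 1566 108732 71364
32 620 71364 0

1. interest=⌊3040229·87/10000⌋=26449; principal=110298-26449=83849; balance=3040229-83849=2956380
2. interest=⌊2956380·87/10000⌋=25720; principal=110298-25720=84578; balance=2956380-84578=2871802
3. interest=⌊2871802·87/10000⌋=24984; principal=110298-24984=85314; balance=2871802-85314=2786488
4. interest=⌊2786488·87/10000⌋=24242; principal=110298-24242=86056; balance=2786488-86056=2700432
5. interest=⌊2700432·87/10000⌋=23493; principal=110298-23493=86805; balance=2700432-86805=2613627
6. interest=⌊2613627·87/10000⌋=22738; principal=110298-22738=87560; balance=2613627-87560=2526067
7. interest=⌊2526067·87/10000⌋=21976; principal=110298-21976=88322; balance=2526067-88322=2437745
8. interest=⌊2437745·87/10000⌋=21208; principal=110298-21208=89090; balance=2437745-89090=2348655
9. interest=⌊2348655·87/10000⌋=20433; principal=110298-20433=89865; balance=2348655-89865=2258790
10. interest=⌊2258790·87/10000⌋=19651; principal=110298-19651=90647; balance=2258790-90647=2168143
11. interest=⌊2168143·87/10000⌋=18862; principal=110298-18862=91436; balance=2168143-91436=2076707
12. interest=⌊2076707·87/10000⌋=18067; principal=110298-18067=92231; balance=2076707-92231=1984476
13. interest=⌊1984476·87/10000⌋=17264; principal=110298-17264=93034; balance=1984476-93034=1891442
14. interest=⌊1891442·87/10000⌋=16455; principal=110298-16455=93843; balance=1891442-93843=1797599
15. interest=⌊1797599·87/10000⌋=15639; principal=110298-15639=94659; balance=1797599-94659=1702940
16. interest=⌊1702940·87/10000⌋=14815; principal=110298-14815=95483; balance=1702940-95483=1607457
17. interest=⌊1607457·87/10000⌋=13984; principal=110298-13984=96314; balance=1607457-96314=1511143
18. interest=⌊1511143·87/10000⌋=13146; principal=110298-13146=97152; balance=1511143-97152=1413991
19. interest=⌊1413991·87/10000⌋=12301; principal=110298-12301=97997; balance=1413991-97997=1315994
20. interest=⌊1315994·87/10000⌋=11449; principal=110298-11449=98849; balance=1315994-98849=1217145
21. interest=⌊1217145·87/10000⌋=10589; principal=110298-10589=99709; balance=1217145-99709=1117436
22. interest=⌊1117436·87/10000⌋=9721; principal=110298-9721=100577; balance=1117436-100577=1016859
23. interest=⌊1016859·87/10000⌋=8846; principal=110298-8846=101452; balance=1016859-101452=915407
24. interest=⌊915407·87/10000⌋=7964; principal=110298-7964=102334; balance=915407-102334=813073
25. interest=⌊813073·87/10000⌋=7073; principal=110298-7073=103225; balance=813073-103225=709848
26. interest=⌊709848·87/10000⌋=6175; principal=110298-6175=104123; balance=709848-104123=605725
27. interest=⌊605725·87/10000⌋=5269; principal=110298-5269=105029; balance=605725-105029=500696
28. interest=⌊500696·87/10000⌋=4356; principal=110298-4356=105942; balance=500696-105942=394754
29. interest=⌊394754·87/10000⌋=3434; principal=110298-3434=106864; balance=394754-106864=287890
30. interest=⌊287890·87/10000⌋=2504; principal=110298-2504=107794; balance=287890-107794=180096
31. interest=⌊180096·87/10000⌋=1566; principal=110298-1566=108732; balance=180096-108732=71364
32. interest=⌊71364·87/10000⌋=620; principal=min(110298-620,71364)=71364; balance=71364-71364=0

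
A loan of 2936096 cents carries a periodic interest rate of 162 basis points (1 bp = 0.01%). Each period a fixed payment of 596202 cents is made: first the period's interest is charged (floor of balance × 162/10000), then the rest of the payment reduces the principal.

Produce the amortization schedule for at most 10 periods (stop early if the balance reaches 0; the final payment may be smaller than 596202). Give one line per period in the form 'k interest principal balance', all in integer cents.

1. interest=⌊2936096·162/10000⌋=47564; principal=596202-47564=548638; balance=2936096-548638=2387458
2. interest=⌊2387458·162/10000⌋=38676; principal=596202-38676=557526; balance=2387458-557526=1829932
3. interest=⌊1829932·162/10000⌋=29644; principal=596202-29644=566558; balance=1829932-566558=1263374
4. interest=⌊1263374·162/10000⌋=20466; principal=596202-20466=575736; balance=1263374-575736=687638
5. interest=⌊687638·162/10000⌋=11139; principal=596202-11139=585063; balance=687638-585063=102575
6. interest=⌊102575·162/10000⌋=1661; principal=min(596202-1661,102575)=102575; balance=102575-102575=0

1 47564 548638 2387458
2 38676 557526 1829932
3 29644 566558 1263374
4 20466 575736 687638
5 11139 585063 102575
6 1661 102575 0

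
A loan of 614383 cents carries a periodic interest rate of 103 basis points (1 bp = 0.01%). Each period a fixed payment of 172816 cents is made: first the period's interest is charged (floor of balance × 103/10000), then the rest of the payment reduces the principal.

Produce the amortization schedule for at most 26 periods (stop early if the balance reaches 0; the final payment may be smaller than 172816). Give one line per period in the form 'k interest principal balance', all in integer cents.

1 6328 166488 447895
2 4613 168203 279692
3 2880 169936 109756
4 1130 109756 0

1. interest=⌊614383·103/10000⌋=6328; principal=172816-6328=166488; balance=614383-166488=447895
2. interest=⌊447895·103/10000⌋=4613; principal=172816-4613=168203; balance=447895-168203=279692
3. interest=⌊279692·103/10000⌋=2880; principal=172816-2880=169936; balance=279692-169936=109756
4. interest=⌊109756·103/10000⌋=1130; principal=min(172816-1130,109756)=109756; balance=109756-109756=0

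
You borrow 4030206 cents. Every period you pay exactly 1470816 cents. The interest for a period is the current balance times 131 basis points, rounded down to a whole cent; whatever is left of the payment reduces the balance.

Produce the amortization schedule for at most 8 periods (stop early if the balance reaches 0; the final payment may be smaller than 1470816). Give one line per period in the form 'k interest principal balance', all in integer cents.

1 52795 1418021 2612185
2 34219 1436597 1175588
3 15400 1175588 0

1. interest=⌊4030206·131/10000⌋=52795; principal=1470816-52795=1418021; balance=4030206-1418021=2612185
2. interest=⌊2612185·131/10000⌋=34219; principal=1470816-34219=1436597; balance=2612185-1436597=1175588
3. interest=⌊1175588·131/10000⌋=15400; principal=min(1470816-15400,1175588)=1175588; balance=1175588-1175588=0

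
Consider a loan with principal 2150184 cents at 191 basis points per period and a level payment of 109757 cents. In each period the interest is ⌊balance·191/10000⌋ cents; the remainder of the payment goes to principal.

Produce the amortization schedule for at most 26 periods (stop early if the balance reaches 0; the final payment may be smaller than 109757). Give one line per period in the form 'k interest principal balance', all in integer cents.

1 41068 68689 2081495
2 39756 70001 2011494
3 38419 71338 1940156
4 37056 72701 1867455
5 35668 74089 1793366
6 34253 75504 1717862
7 32811 76946 1640916
8 31341 78416 1562500
9 29843 79914 1482586
10 28317 81440 1401146
11 26761 82996 1318150
12 25176 84581 1233569
13 23561 86196 1147373
14 21914 87843 1059530
15 20237 89520 970010
16 18527 91230 878780
17 16784 92973 785807
18 15008 94749 691058
19 13199 96558 594500
20 11354 98403 496097
21 9475 100282 395815
22 7560 102197 293618
23 5608 104149 189469
24 3618 106139 83330
25 1591 83330 0

1. interest=⌊2150184·191/10000⌋=41068; principal=109757-41068=68689; balance=2150184-68689=2081495
2. interest=⌊2081495·191/10000⌋=39756; principal=109757-39756=70001; balance=2081495-70001=2011494
3. interest=⌊2011494·191/10000⌋=38419; principal=109757-38419=71338; balance=2011494-71338=1940156
4. interest=⌊1940156·191/10000⌋=37056; principal=109757-37056=72701; balance=1940156-72701=1867455
5. interest=⌊1867455·191/10000⌋=35668; principal=109757-35668=74089; balance=1867455-74089=1793366
6. interest=⌊1793366·191/10000⌋=34253; principal=109757-34253=75504; balance=1793366-75504=1717862
7. interest=⌊1717862·191/10000⌋=32811; principal=109757-32811=76946; balance=1717862-76946=1640916
8. interest=⌊1640916·191/10000⌋=31341; principal=109757-31341=78416; balance=1640916-78416=1562500
9. interest=⌊1562500·191/10000⌋=29843; principal=109757-29843=79914; balance=1562500-79914=1482586
10. interest=⌊1482586·191/10000⌋=28317; principal=109757-28317=81440; balance=1482586-81440=1401146
11. interest=⌊1401146·191/10000⌋=26761; principal=109757-26761=82996; balance=1401146-82996=1318150
12. interest=⌊1318150·191/10000⌋=25176; principal=109757-25176=84581; balance=1318150-84581=1233569
13. interest=⌊1233569·191/10000⌋=23561; principal=109757-23561=86196; balance=1233569-86196=1147373
14. interest=⌊1147373·191/10000⌋=21914; principal=109757-21914=87843; balance=1147373-87843=1059530
15. interest=⌊1059530·191/10000⌋=20237; principal=109757-20237=89520; balance=1059530-89520=970010
16. interest=⌊970010·191/10000⌋=18527; principal=109757-18527=91230; balance=970010-91230=878780
17. interest=⌊878780·191/10000⌋=16784; principal=109757-16784=92973; balance=878780-92973=785807
18. interest=⌊785807·191/10000⌋=15008; principal=109757-15008=94749; balance=785807-94749=691058
19. interest=⌊691058·191/10000⌋=13199; principal=109757-13199=96558; balance=691058-96558=594500
20. interest=⌊594500·191/10000⌋=11354; principal=109757-11354=98403; balance=594500-98403=496097
21. interest=⌊496097·191/10000⌋=9475; principal=109757-9475=100282; balance=496097-100282=395815
22. interest=⌊395815·191/10000⌋=7560; principal=109757-7560=102197; balance=395815-102197=293618
23. interest=⌊293618·191/10000⌋=5608; principal=109757-5608=104149; balance=293618-104149=189469
24. interest=⌊189469·191/10000⌋=3618; principal=109757-3618=106139; balance=189469-106139=83330
25. interest=⌊83330·191/10000⌋=1591; principal=min(109757-1591,83330)=83330; balance=83330-83330=0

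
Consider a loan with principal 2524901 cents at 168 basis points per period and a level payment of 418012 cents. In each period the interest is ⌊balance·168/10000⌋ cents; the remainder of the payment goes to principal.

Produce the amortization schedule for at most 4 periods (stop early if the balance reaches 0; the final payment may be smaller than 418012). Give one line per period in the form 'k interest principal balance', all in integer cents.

1. interest=⌊2524901·168/10000⌋=42418; principal=418012-42418=375594; balance=2524901-375594=2149307
2. interest=⌊2149307·168/10000⌋=36108; principal=418012-36108=381904; balance=2149307-381904=1767403
3. interest=⌊1767403·168/10000⌋=29692; principal=418012-29692=388320; balance=1767403-388320=1379083
4. interest=⌊1379083·168/10000⌋=23168; principal=418012-23168=394844; balance=1379083-394844=984239

1 42418 375594 2149307
2 36108 381904 1767403
3 29692 388320 1379083
4 23168 394844 984239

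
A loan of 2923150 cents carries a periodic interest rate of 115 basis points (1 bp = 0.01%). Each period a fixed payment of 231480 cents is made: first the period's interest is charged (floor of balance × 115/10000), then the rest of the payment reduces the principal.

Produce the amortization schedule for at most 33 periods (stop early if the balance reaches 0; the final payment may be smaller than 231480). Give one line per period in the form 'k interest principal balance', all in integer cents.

1. interest=⌊2923150·115/10000⌋=33616; principal=231480-33616=197864; balance=2923150-197864=2725286
2. interest=⌊2725286·115/10000⌋=31340; principal=231480-31340=200140; balance=2725286-200140=2525146
3. interest=⌊2525146·115/10000⌋=29039; principal=231480-29039=202441; balance=2525146-202441=2322705
4. interest=⌊2322705·115/10000⌋=26711; principal=231480-26711=204769; balance=2322705-204769=2117936
5. interest=⌊2117936·115/10000⌋=24356; principal=231480-24356=207124; balance=2117936-207124=1910812
6. interest=⌊1910812·115/10000⌋=21974; principal=231480-21974=209506; balance=1910812-209506=1701306
7. interest=⌊1701306·115/10000⌋=19565; principal=231480-19565=211915; balance=1701306-211915=1489391
8. interest=⌊1489391·115/10000⌋=17127; principal=231480-17127=214353; balance=1489391-214353=1275038
9. interest=⌊1275038·115/10000⌋=14662; principal=231480-14662=216818; balance=1275038-216818=1058220
10. interest=⌊1058220·115/10000⌋=12169; principal=231480-12169=219311; balance=1058220-219311=838909
11. interest=⌊838909·115/10000⌋=9647; principal=231480-9647=221833; balance=838909-221833=617076
12. interest=⌊617076·115/10000⌋=7096; principal=231480-7096=224384; balance=617076-224384=392692
13. interest=⌊392692·115/10000⌋=4515; principal=231480-4515=226965; balance=392692-226965=165727
14. interest=⌊165727·115/10000⌋=1905; principal=min(231480-1905,165727)=165727; balance=165727-165727=0

1 33616 197864 2725286
2 31340 200140 2525146
3 29039 202441 2322705
4 26711 204769 2117936
5 24356 207124 1910812
6 21974 209506 1701306
7 19565 211915 1489391
8 17127 214353 1275038
9 14662 216818 1058220
10 12169 219311 838909
11 9647 221833 617076
12 7096 224384 392692
13 4515 226965 165727
14 1905 165727 0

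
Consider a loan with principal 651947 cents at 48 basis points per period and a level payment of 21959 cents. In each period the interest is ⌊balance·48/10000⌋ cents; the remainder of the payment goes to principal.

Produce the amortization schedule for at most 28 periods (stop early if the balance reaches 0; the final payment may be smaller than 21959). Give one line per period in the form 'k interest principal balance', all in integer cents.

1 3129 18830 633117
2 3038 18921 614196
3 2948 19011 595185
4 2856 19103 576082
5 2765 19194 556888
6 2673 19286 537602
7 2580 19379 518223
8 2487 19472 498751
9 2394 19565 479186
10 2300 19659 459527
11 2205 19754 439773
12 2110 19849 419924
13 2015 19944 399980
14 1919 20040 379940
15 1823 20136 359804
16 1727 20232 339572
17 1629 20330 319242
18 1532 20427 298815
19 1434 20525 278290
20 1335 20624 257666
21 1236 20723 236943
22 1137 20822 216121
23 1037 20922 195199
24 936 21023 174176
25 836 21123 153053
26 734 21225 131828
27 632 21327 110501
28 530 21429 89072

1. interest=⌊651947·48/10000⌋=3129; principal=21959-3129=18830; balance=651947-18830=633117
2. interest=⌊633117·48/10000⌋=3038; principal=21959-3038=18921; balance=633117-18921=614196
3. interest=⌊614196·48/10000⌋=2948; principal=21959-2948=19011; balance=614196-19011=595185
4. interest=⌊595185·48/10000⌋=2856; principal=21959-2856=19103; balance=595185-19103=576082
5. interest=⌊576082·48/10000⌋=2765; principal=21959-2765=19194; balance=576082-19194=556888
6. interest=⌊556888·48/10000⌋=2673; principal=21959-2673=19286; balance=556888-19286=537602
7. interest=⌊537602·48/10000⌋=2580; principal=21959-2580=19379; balance=537602-19379=518223
8. interest=⌊518223·48/10000⌋=2487; principal=21959-2487=19472; balance=518223-19472=498751
9. interest=⌊498751·48/10000⌋=2394; principal=21959-2394=19565; balance=498751-19565=479186
10. interest=⌊479186·48/10000⌋=2300; principal=21959-2300=19659; balance=479186-19659=459527
11. interest=⌊459527·48/10000⌋=2205; principal=21959-2205=19754; balance=459527-19754=439773
12. interest=⌊439773·48/10000⌋=2110; principal=21959-2110=19849; balance=439773-19849=419924
13. interest=⌊419924·48/10000⌋=2015; principal=21959-2015=19944; balance=419924-19944=399980
14. interest=⌊399980·48/10000⌋=1919; principal=21959-1919=20040; balance=399980-20040=379940
15. interest=⌊379940·48/10000⌋=1823; principal=21959-1823=20136; balance=379940-20136=359804
16. interest=⌊359804·48/10000⌋=1727; principal=21959-1727=20232; balance=359804-20232=339572
17. interest=⌊339572·48/10000⌋=1629; principal=21959-1629=20330; balance=339572-20330=319242
18. interest=⌊319242·48/10000⌋=1532; principal=21959-1532=20427; balance=319242-20427=298815
19. interest=⌊298815·48/10000⌋=1434; principal=21959-1434=20525; balance=298815-20525=278290
20. interest=⌊278290·48/10000⌋=1335; principal=21959-1335=20624; balance=278290-20624=257666
21. interest=⌊257666·48/10000⌋=1236; principal=21959-1236=20723; balance=257666-20723=236943
22. interest=⌊236943·48/10000⌋=1137; principal=21959-1137=20822; balance=236943-20822=216121
23. interest=⌊216121·48/10000⌋=1037; principal=21959-1037=20922; balance=216121-20922=195199
24. interest=⌊195199·48/10000⌋=936; principal=21959-936=21023; balance=195199-21023=174176
25. interest=⌊174176·48/10000⌋=836; principal=21959-836=21123; balance=174176-21123=153053
26. interest=⌊153053·48/10000⌋=734; principal=21959-734=21225; balance=153053-21225=131828
27. interest=⌊131828·48/10000⌋=632; principal=21959-632=21327; balance=131828-21327=110501
28. interest=⌊110501·48/10000⌋=530; principal=21959-530=21429; balance=110501-21429=89072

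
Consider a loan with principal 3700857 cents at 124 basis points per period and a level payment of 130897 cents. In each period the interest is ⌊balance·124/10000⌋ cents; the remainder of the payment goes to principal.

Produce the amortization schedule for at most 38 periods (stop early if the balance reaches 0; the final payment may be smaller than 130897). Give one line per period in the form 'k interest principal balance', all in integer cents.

1. interest=⌊3700857·124/10000⌋=45890; principal=130897-45890=85007; balance=3700857-85007=3615850
2. interest=⌊3615850·124/10000⌋=44836; principal=130897-44836=86061; balance=3615850-86061=3529789
3. interest=⌊3529789·124/10000⌋=43769; principal=130897-43769=87128; balance=3529789-87128=3442661
4. interest=⌊3442661·124/10000⌋=42688; principal=130897-42688=88209; balance=3442661-88209=3354452
5. interest=⌊3354452·124/10000⌋=41595; principal=130897-41595=89302; balance=3354452-89302=3265150
6. interest=⌊3265150·124/10000⌋=40487; principal=130897-40487=90410; balance=3265150-90410=3174740
7. interest=⌊3174740·124/10000⌋=39366; principal=130897-39366=91531; balance=3174740-91531=3083209
8. interest=⌊3083209·124/10000⌋=38231; principal=130897-38231=92666; balance=3083209-92666=2990543
9. interest=⌊2990543·124/10000⌋=37082; principal=130897-37082=93815; balance=2990543-93815=2896728
10. interest=⌊2896728·124/10000⌋=35919; principal=130897-35919=94978; balance=2896728-94978=2801750
11. interest=⌊2801750·124/10000⌋=34741; principal=130897-34741=96156; balance=2801750-96156=2705594
12. interest=⌊2705594·124/10000⌋=33549; principal=130897-33549=97348; balance=2705594-97348=2608246
13. interest=⌊2608246·124/10000⌋=32342; principal=130897-32342=98555; balance=2608246-98555=2509691
14. interest=⌊2509691·124/10000⌋=31120; principal=130897-31120=99777; balance=2509691-99777=2409914
15. interest=⌊2409914·124/10000⌋=29882; principal=130897-29882=101015; balance=2409914-101015=2308899
16. interest=⌊2308899·124/10000⌋=28630; principal=130897-28630=102267; balance=2308899-102267=2206632
17. interest=⌊2206632·124/10000⌋=27362; principal=130897-27362=103535; balance=2206632-103535=2103097
18. interest=⌊2103097·124/10000⌋=26078; principal=130897-26078=104819; balance=2103097-104819=1998278
19. interest=⌊1998278·124/10000⌋=24778; principal=130897-24778=106119; balance=1998278-106119=1892159
20. interest=⌊1892159·124/10000⌋=23462; principal=130897-23462=107435; balance=1892159-107435=1784724
21. interest=⌊1784724·124/10000⌋=22130; principal=130897-22130=108767; balance=1784724-108767=1675957
22. interest=⌊1675957·124/10000⌋=20781; principal=130897-20781=110116; balance=1675957-110116=1565841
23. interest=⌊1565841·124/10000⌋=19416; principal=130897-19416=111481; balance=1565841-111481=1454360
24. interest=⌊1454360·124/10000⌋=18034; principal=130897-18034=112863; balance=1454360-112863=1341497
25. interest=⌊1341497·124/10000⌋=16634; principal=130897-16634=114263; balance=1341497-114263=1227234
26. interest=⌊1227234·124/10000⌋=15217; principal=130897-15217=115680; balance=1227234-115680=1111554
27. interest=⌊1111554·124/10000⌋=13783; principal=130897-13783=117114; balance=1111554-117114=994440
28. interest=⌊994440·124/10000⌋=12331; principal=130897-12331=118566; balance=994440-118566=875874
29. interest=⌊875874·124/10000⌋=10860; principal=130897-10860=120037; balance=875874-120037=755837
30. interest=⌊755837·124/10000⌋=9372; principal=130897-9372=121525; balance=755837-121525=634312
31. interest=⌊634312·124/10000⌋=7865; principal=130897-7865=123032; balance=634312-123032=511280
32. interest=⌊511280·124/10000⌋=6339; principal=130897-6339=124558; balance=511280-124558=386722
33. interest=⌊386722·124/10000⌋=4795; principal=130897-4795=126102; balance=386722-126102=260620
34. interest=⌊260620·124/10000⌋=3231; principal=130897-3231=127666; balance=260620-127666=132954
35. interest=⌊132954·124/10000⌋=1648; principal=130897-1648=129249; balance=132954-129249=3705
36. interest=⌊3705·124/10000⌋=45; principal=min(130897-45,3705)=3705; balance=3705-3705=0

1 45890 85007 3615850
2 44836 86061 3529789
3 43769 87128 3442661
4 42688 88209 3354452
5 41595 89302 3265150
6 40487 90410 3174740
7 39366 91531 3083209
8 38231 92666 2990543
9 37082 93815 2896728
10 35919 94978 2801750
11 34741 96156 2705594
12 33549 97348 2608246
13 32342 98555 2509691
14 31120 99777 2409914
15 29882 101015 2308899
16 28630 102267 2206632
17 27362 103535 2103097
18 26078 104819 1998278
19 24778 106119 1892159
20 23462 107435 1784724
21 22130 108767 1675957
22 20781 110116 1565841
23 19416 111481 1454360
24 18034 112863 1341497
25 16634 114263 1227234
26 15217 115680 1111554
27 13783 117114 994440
28 12331 118566 875874
29 10860 120037 755837
30 9372 121525 634312
31 7865 123032 511280
32 6339 124558 386722
33 4795 126102 260620
34 3231 127666 132954
35 1648 129249 3705
36 45 3705 0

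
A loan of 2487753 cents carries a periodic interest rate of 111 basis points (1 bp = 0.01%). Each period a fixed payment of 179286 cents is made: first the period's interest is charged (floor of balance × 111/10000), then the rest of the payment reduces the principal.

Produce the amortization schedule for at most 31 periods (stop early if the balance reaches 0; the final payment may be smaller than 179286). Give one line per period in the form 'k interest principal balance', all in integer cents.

1. interest=⌊2487753·111/10000⌋=27614; principal=179286-27614=151672; balance=2487753-151672=2336081
2. interest=⌊2336081·111/10000⌋=25930; principal=179286-25930=153356; balance=2336081-153356=2182725
3. interest=⌊2182725·111/10000⌋=24228; principal=179286-24228=155058; balance=2182725-155058=2027667
4. interest=⌊2027667·111/10000⌋=22507; principal=179286-22507=156779; balance=2027667-156779=1870888
5. interest=⌊1870888·111/10000⌋=20766; principal=179286-20766=158520; balance=1870888-158520=1712368
6. interest=⌊1712368·111/10000⌋=19007; principal=179286-19007=160279; balance=1712368-160279=1552089
7. interest=⌊1552089·111/10000⌋=17228; principal=179286-17228=162058; balance=1552089-162058=1390031
8. interest=⌊1390031·111/10000⌋=15429; principal=179286-15429=163857; balance=1390031-163857=1226174
9. interest=⌊1226174·111/10000⌋=13610; principal=179286-13610=165676; balance=1226174-165676=1060498
10. interest=⌊1060498·111/10000⌋=11771; principal=179286-11771=167515; balance=1060498-167515=892983
11. interest=⌊892983·111/10000⌋=9912; principal=179286-9912=169374; balance=892983-169374=723609
12. interest=⌊723609·111/10000⌋=8032; principal=179286-8032=171254; balance=723609-171254=552355
13. interest=⌊552355·111/10000⌋=6131; principal=179286-6131=173155; balance=552355-173155=379200
14. interest=⌊379200·111/10000⌋=4209; principal=179286-4209=175077; balance=379200-175077=204123
15. interest=⌊204123·111/10000⌋=2265; principal=179286-2265=177021; balance=204123-177021=27102
16. interest=⌊27102·111/10000⌋=300; principal=min(179286-300,27102)=27102; balance=27102-27102=0

1 27614 151672 2336081
2 25930 153356 2182725
3 24228 155058 2027667
4 22507 156779 1870888
5 20766 158520 1712368
6 19007 160279 1552089
7 17228 162058 1390031
8 15429 163857 1226174
9 13610 165676 1060498
10 11771 167515 892983
11 9912 169374 723609
12 8032 171254 552355
13 6131 173155 379200
14 4209 175077 204123
15 2265 177021 27102
16 300 27102 0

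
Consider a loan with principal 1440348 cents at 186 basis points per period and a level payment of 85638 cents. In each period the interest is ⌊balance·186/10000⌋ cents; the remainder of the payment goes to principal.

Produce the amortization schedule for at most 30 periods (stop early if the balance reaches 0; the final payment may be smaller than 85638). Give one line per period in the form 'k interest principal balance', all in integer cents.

1. interest=⌊1440348·186/10000⌋=26790; principal=85638-26790=58848; balance=1440348-58848=1381500
2. interest=⌊1381500·186/10000⌋=25695; principal=85638-25695=59943; balance=1381500-59943=1321557
3. interest=⌊1321557·186/10000⌋=24580; principal=85638-24580=61058; balance=1321557-61058=1260499
4. interest=⌊1260499·186/10000⌋=23445; principal=85638-23445=62193; balance=1260499-62193=1198306
5. interest=⌊1198306·186/10000⌋=22288; principal=85638-22288=63350; balance=1198306-63350=1134956
6. interest=⌊1134956·186/10000⌋=21110; principal=85638-21110=64528; balance=1134956-64528=1070428
7. interest=⌊1070428·186/10000⌋=19909; principal=85638-19909=65729; balance=1070428-65729=1004699
8. interest=⌊1004699·186/10000⌋=18687; principal=85638-18687=66951; balance=1004699-66951=937748
9. interest=⌊937748·186/10000⌋=17442; principal=85638-17442=68196; balance=937748-68196=869552
10. interest=⌊869552·186/10000⌋=16173; principal=85638-16173=69465; balance=869552-69465=800087
11. interest=⌊800087·186/10000⌋=14881; principal=85638-14881=70757; balance=800087-70757=729330
12. interest=⌊729330·186/10000⌋=13565; principal=85638-13565=72073; balance=729330-72073=657257
13. interest=⌊657257·186/10000⌋=12224; principal=85638-12224=73414; balance=657257-73414=583843
14. interest=⌊583843·186/10000⌋=10859; principal=85638-10859=74779; balance=583843-74779=509064
15. interest=⌊509064·186/10000⌋=9468; principal=85638-9468=76170; balance=509064-76170=432894
16. interest=⌊432894·186/10000⌋=8051; principal=85638-8051=77587; balance=432894-77587=355307
17. interest=⌊355307·186/10000⌋=6608; principal=85638-6608=79030; balance=355307-79030=276277
18. interest=⌊276277·186/10000⌋=5138; principal=85638-5138=80500; balance=276277-80500=195777
19. interest=⌊195777·186/10000⌋=3641; principal=85638-3641=81997; balance=195777-81997=113780
20. interest=⌊113780·186/10000⌋=2116; principal=85638-2116=83522; balance=113780-83522=30258
21. interest=⌊30258·186/10000⌋=562; principal=min(85638-562,30258)=30258; balance=30258-30258=0

1 26790 58848 1381500
2 25695 59943 1321557
3 24580 61058 1260499
4 23445 62193 1198306
5 22288 63350 1134956
6 21110 64528 1070428
7 19909 65729 1004699
8 18687 66951 937748
9 17442 68196 869552
10 16173 69465 800087
11 14881 70757 729330
12 13565 72073 657257
13 12224 73414 583843
14 10859 74779 509064
15 9468 76170 432894
16 8051 77587 355307
17 6608 79030 276277
18 5138 80500 195777
19 3641 81997 113780
20 2116 83522 30258
21 562 30258 0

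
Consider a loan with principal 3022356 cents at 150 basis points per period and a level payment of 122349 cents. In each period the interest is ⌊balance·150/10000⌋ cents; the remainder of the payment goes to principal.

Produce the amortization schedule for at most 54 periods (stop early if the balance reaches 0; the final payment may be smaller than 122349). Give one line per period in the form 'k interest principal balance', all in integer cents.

1 45335 77014 2945342
2 44180 78169 2867173
3 43007 79342 2787831
4 41817 80532 2707299
5 40609 81740 2625559
6 39383 82966 2542593
7 38138 84211 2458382
8 36875 85474 2372908
9 35593 86756 2286152
10 34292 88057 2198095
11 32971 89378 2108717
12 31630 90719 2017998
13 30269 92080 1925918
14 28888 93461 1832457
15 27486 94863 1737594
16 26063 96286 1641308
17 24619 97730 1543578
18 23153 99196 1444382
19 21665 100684 1343698
20 20155 102194 1241504
21 18622 103727 1137777
22 17066 105283 1032494
23 15487 106862 925632
24 13884 108465 817167
25 12257 110092 707075
26 10606 111743 595332
27 8929 113420 481912
28 7228 115121 366791
29 5501 116848 249943
30 3749 118600 131343
31 1970 120379 10964
32 164 10964 0

1. interest=⌊3022356·150/10000⌋=45335; principal=122349-45335=77014; balance=3022356-77014=2945342
2. interest=⌊2945342·150/10000⌋=44180; principal=122349-44180=78169; balance=2945342-78169=2867173
3. interest=⌊2867173·150/10000⌋=43007; principal=122349-43007=79342; balance=2867173-79342=2787831
4. interest=⌊2787831·150/10000⌋=41817; principal=122349-41817=80532; balance=2787831-80532=2707299
5. interest=⌊2707299·150/10000⌋=40609; principal=122349-40609=81740; balance=2707299-81740=2625559
6. interest=⌊2625559·150/10000⌋=39383; principal=122349-39383=82966; balance=2625559-82966=2542593
7. interest=⌊2542593·150/10000⌋=38138; principal=122349-38138=84211; balance=2542593-84211=2458382
8. interest=⌊2458382·150/10000⌋=36875; principal=122349-36875=85474; balance=2458382-85474=2372908
9. interest=⌊2372908·150/10000⌋=35593; principal=122349-35593=86756; balance=2372908-86756=2286152
10. interest=⌊2286152·150/10000⌋=34292; principal=122349-34292=88057; balance=2286152-88057=2198095
11. interest=⌊2198095·150/10000⌋=32971; principal=122349-32971=89378; balance=2198095-89378=2108717
12. interest=⌊2108717·150/10000⌋=31630; principal=122349-31630=90719; balance=2108717-90719=2017998
13. interest=⌊2017998·150/10000⌋=30269; principal=122349-30269=92080; balance=2017998-92080=1925918
14. interest=⌊1925918·150/10000⌋=28888; principal=122349-28888=93461; balance=1925918-93461=1832457
15. interest=⌊1832457·150/10000⌋=27486; principal=122349-27486=94863; balance=1832457-94863=1737594
16. interest=⌊1737594·150/10000⌋=26063; principal=122349-26063=96286; balance=1737594-96286=1641308
17. interest=⌊1641308·150/10000⌋=24619; principal=122349-24619=97730; balance=1641308-97730=1543578
18. interest=⌊1543578·150/10000⌋=23153; principal=122349-23153=99196; balance=1543578-99196=1444382
19. interest=⌊1444382·150/10000⌋=21665; principal=122349-21665=100684; balance=1444382-100684=1343698
20. interest=⌊1343698·150/10000⌋=20155; principal=122349-20155=102194; balance=1343698-102194=1241504
21. interest=⌊1241504·150/10000⌋=18622; principal=122349-18622=103727; balance=1241504-103727=1137777
22. interest=⌊1137777·150/10000⌋=17066; principal=122349-17066=105283; balance=1137777-105283=1032494
23. interest=⌊1032494·150/10000⌋=15487; principal=122349-15487=106862; balance=1032494-106862=925632
24. interest=⌊925632·150/10000⌋=13884; principal=122349-13884=108465; balance=925632-108465=817167
25. interest=⌊817167·150/10000⌋=12257; principal=122349-12257=110092; balance=817167-110092=707075
26. interest=⌊707075·150/10000⌋=10606; principal=122349-10606=111743; balance=707075-111743=595332
27. interest=⌊595332·150/10000⌋=8929; principal=122349-8929=113420; balance=595332-113420=481912
28. interest=⌊481912·150/10000⌋=7228; principal=122349-7228=115121; balance=481912-115121=366791
29. interest=⌊366791·150/10000⌋=5501; principal=122349-5501=116848; balance=366791-116848=249943
30. interest=⌊249943·150/10000⌋=3749; principal=122349-3749=118600; balance=249943-118600=131343
31. interest=⌊131343·150/10000⌋=1970; principal=122349-1970=120379; balance=131343-120379=10964
32. interest=⌊10964·150/10000⌋=164; principal=min(122349-164,10964)=10964; balance=10964-10964=0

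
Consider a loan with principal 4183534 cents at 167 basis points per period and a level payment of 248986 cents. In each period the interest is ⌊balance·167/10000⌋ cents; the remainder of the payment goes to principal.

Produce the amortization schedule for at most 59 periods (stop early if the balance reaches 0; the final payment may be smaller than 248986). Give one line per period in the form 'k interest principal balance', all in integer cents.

1 69865 179121 4004413
2 66873 182113 3822300
3 63832 185154 3637146
4 60740 188246 3448900
5 57596 191390 3257510
6 54400 194586 3062924
7 51150 197836 2865088
8 47846 201140 2663948
9 44487 204499 2459449
10 41072 207914 2251535
11 37600 211386 2040149
12 34070 214916 1825233
13 30481 218505 1606728
14 26832 222154 1384574
15 23122 225864 1158710
16 19350 229636 929074
17 15515 233471 695603
18 11616 237370 458233
19 7652 241334 216899
20 3622 216899 0

1. interest=⌊4183534·167/10000⌋=69865; principal=248986-69865=179121; balance=4183534-179121=4004413
2. interest=⌊4004413·167/10000⌋=66873; principal=248986-66873=182113; balance=4004413-182113=3822300
3. interest=⌊3822300·167/10000⌋=63832; principal=248986-63832=185154; balance=3822300-185154=3637146
4. interest=⌊3637146·167/10000⌋=60740; principal=248986-60740=188246; balance=3637146-188246=3448900
5. interest=⌊3448900·167/10000⌋=57596; principal=248986-57596=191390; balance=3448900-191390=3257510
6. interest=⌊3257510·167/10000⌋=54400; principal=248986-54400=194586; balance=3257510-194586=3062924
7. interest=⌊3062924·167/10000⌋=51150; principal=248986-51150=197836; balance=3062924-197836=2865088
8. interest=⌊2865088·167/10000⌋=47846; principal=248986-47846=201140; balance=2865088-201140=2663948
9. interest=⌊2663948·167/10000⌋=44487; principal=248986-44487=204499; balance=2663948-204499=2459449
10. interest=⌊2459449·167/10000⌋=41072; principal=248986-41072=207914; balance=2459449-207914=2251535
11. interest=⌊2251535·167/10000⌋=37600; principal=248986-37600=211386; balance=2251535-211386=2040149
12. interest=⌊2040149·167/10000⌋=34070; principal=248986-34070=214916; balance=2040149-214916=1825233
13. interest=⌊1825233·167/10000⌋=30481; principal=248986-30481=218505; balance=1825233-218505=1606728
14. interest=⌊1606728·167/10000⌋=26832; principal=248986-26832=222154; balance=1606728-222154=1384574
15. interest=⌊1384574·167/10000⌋=23122; principal=248986-23122=225864; balance=1384574-225864=1158710
16. interest=⌊1158710·167/10000⌋=19350; principal=248986-19350=229636; balance=1158710-229636=929074
17. interest=⌊929074·167/10000⌋=15515; principal=248986-15515=233471; balance=929074-233471=695603
18. interest=⌊695603·167/10000⌋=11616; principal=248986-11616=237370; balance=695603-237370=458233
19. interest=⌊458233·167/10000⌋=7652; principal=248986-7652=241334; balance=458233-241334=216899
20. interest=⌊216899·167/10000⌋=3622; principal=min(248986-3622,216899)=216899; balance=216899-216899=0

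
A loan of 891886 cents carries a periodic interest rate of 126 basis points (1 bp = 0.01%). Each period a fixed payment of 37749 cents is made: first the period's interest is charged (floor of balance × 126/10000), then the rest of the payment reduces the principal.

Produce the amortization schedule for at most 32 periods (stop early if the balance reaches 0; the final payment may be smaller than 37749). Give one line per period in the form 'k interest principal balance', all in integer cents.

1 11237 26512 865374
2 10903 26846 838528
3 10565 27184 811344
4 10222 27527 783817
5 9876 27873 755944
6 9524 28225 727719
7 9169 28580 699139
8 8809 28940 670199
9 8444 29305 640894
10 8075 29674 611220
11 7701 30048 581172
12 7322 30427 550745
13 6939 30810 519935
14 6551 31198 488737
15 6158 31591 457146
16 5760 31989 425157
17 5356 32393 392764
18 4948 32801 359963
19 4535 33214 326749
20 4117 33632 293117
21 3693 34056 259061
22 3264 34485 224576
23 2829 34920 189656
24 2389 35360 154296
25 1944 35805 118491
26 1492 36257 82234
27 1036 36713 45521
28 573 37176 8345
29 105 8345 0

1. interest=⌊891886·126/10000⌋=11237; principal=37749-11237=26512; balance=891886-26512=865374
2. interest=⌊865374·126/10000⌋=10903; principal=37749-10903=26846; balance=865374-26846=838528
3. interest=⌊838528·126/10000⌋=10565; principal=37749-10565=27184; balance=838528-27184=811344
4. interest=⌊811344·126/10000⌋=10222; principal=37749-10222=27527; balance=811344-27527=783817
5. interest=⌊783817·126/10000⌋=9876; principal=37749-9876=27873; balance=783817-27873=755944
6. interest=⌊755944·126/10000⌋=9524; principal=37749-9524=28225; balance=755944-28225=727719
7. interest=⌊727719·126/10000⌋=9169; principal=37749-9169=28580; balance=727719-28580=699139
8. interest=⌊699139·126/10000⌋=8809; principal=37749-8809=28940; balance=699139-28940=670199
9. interest=⌊670199·126/10000⌋=8444; principal=37749-8444=29305; balance=670199-29305=640894
10. interest=⌊640894·126/10000⌋=8075; principal=37749-8075=29674; balance=640894-29674=611220
11. interest=⌊611220·126/10000⌋=7701; principal=37749-7701=30048; balance=611220-30048=581172
12. interest=⌊581172·126/10000⌋=7322; principal=37749-7322=30427; balance=581172-30427=550745
13. interest=⌊550745·126/10000⌋=6939; principal=37749-6939=30810; balance=550745-30810=519935
14. interest=⌊519935·126/10000⌋=6551; principal=37749-6551=31198; balance=519935-31198=488737
15. interest=⌊488737·126/10000⌋=6158; principal=37749-6158=31591; balance=488737-31591=457146
16. interest=⌊457146·126/10000⌋=5760; principal=37749-5760=31989; balance=457146-31989=425157
17. interest=⌊425157·126/10000⌋=5356; principal=37749-5356=32393; balance=425157-32393=392764
18. interest=⌊392764·126/10000⌋=4948; principal=37749-4948=32801; balance=392764-32801=359963
19. interest=⌊359963·126/10000⌋=4535; principal=37749-4535=33214; balance=359963-33214=326749
20. interest=⌊326749·126/10000⌋=4117; principal=37749-4117=33632; balance=326749-33632=293117
21. interest=⌊293117·126/10000⌋=3693; principal=37749-3693=34056; balance=293117-34056=259061
22. interest=⌊259061·126/10000⌋=3264; principal=37749-3264=34485; balance=259061-34485=224576
23. interest=⌊224576·126/10000⌋=2829; principal=37749-2829=34920; balance=224576-34920=189656
24. interest=⌊189656·126/10000⌋=2389; principal=37749-2389=35360; balance=189656-35360=154296
25. interest=⌊154296·126/10000⌋=1944; principal=37749-1944=35805; balance=154296-35805=118491
26. interest=⌊118491·126/10000⌋=1492; principal=37749-1492=36257; balance=118491-36257=82234
27. interest=⌊82234·126/10000⌋=1036; principal=37749-1036=36713; balance=82234-36713=45521
28. interest=⌊45521·126/10000⌋=573; principal=37749-573=37176; balance=45521-37176=8345
29. interest=⌊8345·126/10000⌋=105; principal=min(37749-105,8345)=8345; balance=8345-8345=0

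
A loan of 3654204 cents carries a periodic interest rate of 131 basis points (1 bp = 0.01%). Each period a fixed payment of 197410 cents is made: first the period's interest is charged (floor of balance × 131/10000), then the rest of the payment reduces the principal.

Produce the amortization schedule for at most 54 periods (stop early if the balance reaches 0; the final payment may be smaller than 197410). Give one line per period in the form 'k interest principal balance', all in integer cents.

1. interest=⌊3654204·131/10000⌋=47870; principal=197410-47870=149540; balance=3654204-149540=3504664
2. interest=⌊3504664·131/10000⌋=45911; principal=197410-45911=151499; balance=3504664-151499=3353165
3. interest=⌊3353165·131/10000⌋=43926; principal=197410-43926=153484; balance=3353165-153484=3199681
4. interest=⌊3199681·131/10000⌋=41915; principal=197410-41915=155495; balance=3199681-155495=3044186
5. interest=⌊3044186·131/10000⌋=39878; principal=197410-39878=157532; balance=3044186-157532=2886654
6. interest=⌊2886654·131/10000⌋=37815; principal=197410-37815=159595; balance=2886654-159595=2727059
7. interest=⌊2727059·131/10000⌋=35724; principal=197410-35724=161686; balance=2727059-161686=2565373
8. interest=⌊2565373·131/10000⌋=33606; principal=197410-33606=163804; balance=2565373-163804=2401569
9. interest=⌊2401569·131/10000⌋=31460; principal=197410-31460=165950; balance=2401569-165950=2235619
10. interest=⌊2235619·131/10000⌋=29286; principal=197410-29286=168124; balance=2235619-168124=2067495
11. interest=⌊2067495·131/10000⌋=27084; principal=197410-27084=170326; balance=2067495-170326=1897169
12. interest=⌊1897169·131/10000⌋=24852; principal=197410-24852=172558; balance=1897169-172558=1724611
13. interest=⌊1724611·131/10000⌋=22592; principal=197410-22592=174818; balance=1724611-174818=1549793
14. interest=⌊1549793·131/10000⌋=20302; principal=197410-20302=177108; balance=1549793-177108=1372685
15. interest=⌊1372685·131/10000⌋=17982; principal=197410-17982=179428; balance=1372685-179428=1193257
16. interest=⌊1193257·131/10000⌋=15631; principal=197410-15631=181779; balance=1193257-181779=1011478
17. interest=⌊1011478·131/10000⌋=13250; principal=197410-13250=184160; balance=1011478-184160=827318
18. interest=⌊827318·131/10000⌋=10837; principal=197410-10837=186573; balance=827318-186573=640745
19. interest=⌊640745·131/10000⌋=8393; principal=197410-8393=189017; balance=640745-189017=451728
20. interest=⌊451728·131/10000⌋=5917; principal=197410-5917=191493; balance=451728-191493=260235
21. interest=⌊260235·131/10000⌋=3409; principal=197410-3409=194001; balance=260235-194001=66234
22. interest=⌊66234·131/10000⌋=867; principal=min(197410-867,66234)=66234; balance=66234-66234=0

1 47870 149540 3504664
2 45911 151499 3353165
3 43926 153484 3199681
4 41915 155495 3044186
5 39878 157532 2886654
6 37815 159595 2727059
7 35724 161686 2565373
8 33606 163804 2401569
9 31460 165950 2235619
10 29286 168124 2067495
11 27084 170326 1897169
12 24852 172558 1724611
13 22592 174818 1549793
14 20302 177108 1372685
15 17982 179428 1193257
16 15631 181779 1011478
17 13250 184160 827318
18 10837 186573 640745
19 8393 189017 451728
20 5917 191493 260235
21 3409 194001 66234
22 867 66234 0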